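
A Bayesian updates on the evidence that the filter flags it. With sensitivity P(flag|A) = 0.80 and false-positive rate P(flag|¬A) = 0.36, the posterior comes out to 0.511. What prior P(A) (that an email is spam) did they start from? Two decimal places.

P(A) = 0.32

In odds form, posterior odds = prior odds × likelihood ratio, so prior odds = posterior odds ÷ LR.
Posterior odds = 0.511/(1−0.511) = 1.0450. LR = 0.80/0.36 = 2.2222.
Prior odds = 1.0450/2.2222 = 0.4703, so P(A) = 0.4703/(1+0.4703) ≈ 0.32.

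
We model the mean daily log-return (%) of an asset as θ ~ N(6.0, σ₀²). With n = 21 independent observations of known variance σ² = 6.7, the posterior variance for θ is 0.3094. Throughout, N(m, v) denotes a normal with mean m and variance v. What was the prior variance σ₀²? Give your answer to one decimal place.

σ₀² = 10.2

For the Normal–Normal model with known σ², precisions add: τ_n = τ₀ + n/σ².
So 1/σ₀² = 1/0.3094 − 21/6.7 = 3.232062 − 3.134328 = 0.097734.
Hence σ₀² = 1/0.097734 ≈ 10.2.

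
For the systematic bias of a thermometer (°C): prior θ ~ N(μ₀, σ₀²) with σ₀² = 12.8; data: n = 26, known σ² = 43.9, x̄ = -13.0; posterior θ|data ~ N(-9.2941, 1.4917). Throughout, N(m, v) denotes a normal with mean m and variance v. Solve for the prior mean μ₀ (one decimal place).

μ₀ = 18.8

With known observation variance, the Normal–Normal posterior has precision τ_n = τ₀ + n/σ² and mean μ_n = (τ₀μ₀ + (n/σ²)x̄)/τ_n.
Here τ₀ = 1/12.8 = 0.078125 and τ_data = 26/43.9 = 0.592255, so τ_n = 0.670380.
Rearranging for μ₀: μ₀ = (μ_n·τ_n − τ_data·x̄)/τ₀ = (-9.2941·0.670380 − 0.592255·-13.0) / 0.078125 = 1.468736/0.078125 ≈ 18.8.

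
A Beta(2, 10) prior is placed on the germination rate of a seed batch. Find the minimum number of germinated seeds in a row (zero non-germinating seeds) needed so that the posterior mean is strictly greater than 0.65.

After k germinated seeds and 0 non-germinating seeds the posterior is Beta(2+k, 10), with mean (2+k)/(2+10+k).
Set (2+k)/(12+k) > 0.65 and solve: k > (0.65·12 − 2)/(1 − 0.65) = 16.571.
The smallest integer exceeding 16.571 is 17, and checking k=17: (19)/(29) = 0.6552 > 0.65.

k = 17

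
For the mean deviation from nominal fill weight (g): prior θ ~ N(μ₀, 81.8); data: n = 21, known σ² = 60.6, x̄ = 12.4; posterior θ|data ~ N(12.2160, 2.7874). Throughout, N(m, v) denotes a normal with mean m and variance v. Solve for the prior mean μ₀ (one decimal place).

The posterior mean is a precision-weighted average: μ_n = (τ₀μ₀ + τ_data·x̄)/(τ₀+τ_data), with τ₀=1/σ₀² and τ_data=n/σ².
Here τ₀ = 1/81.8 = 0.012225 and τ_data = 21/60.6 = 0.346535, so τ_n = 0.358760.
Rearranging for μ₀: μ₀ = (μ_n·τ_n − τ_data·x̄)/τ₀ = (12.2160·0.358760 − 0.346535·12.4) / 0.012225 = 0.085578/0.012225 ≈ 7.0.

μ₀ = 7.0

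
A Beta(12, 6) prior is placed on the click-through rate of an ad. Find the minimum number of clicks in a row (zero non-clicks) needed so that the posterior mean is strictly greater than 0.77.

k = 9

After k clicks and 0 non-clicks the posterior is Beta(12+k, 6), with mean (12+k)/(12+6+k).
Set (12+k)/(18+k) > 0.77 and solve: k > (0.77·18 − 12)/(1 − 0.77) = 8.087.
The smallest integer exceeding 8.087 is 9.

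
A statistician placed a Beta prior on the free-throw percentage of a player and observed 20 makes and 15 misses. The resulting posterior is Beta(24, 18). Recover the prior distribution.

Beta is conjugate to the binomial likelihood: posterior = Beta(a+s, b+f).
Subtract the data counts: 24−20=4, 18−15=3.

Beta(4, 3)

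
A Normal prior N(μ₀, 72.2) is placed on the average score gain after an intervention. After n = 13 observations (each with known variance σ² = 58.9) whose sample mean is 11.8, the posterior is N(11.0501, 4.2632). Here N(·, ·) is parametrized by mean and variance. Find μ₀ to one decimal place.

With known observation variance, the Normal–Normal posterior has precision τ_n = τ₀ + n/σ² and mean μ_n = (τ₀μ₀ + (n/σ²)x̄)/τ_n.
Here τ₀ = 1/72.2 = 0.013850 and τ_data = 13/58.9 = 0.220713, so τ_n = 0.234563.
Rearranging for μ₀: μ₀ = (μ_n·τ_n − τ_data·x̄)/τ₀ = (11.0501·0.234563 − 0.220713·11.8) / 0.013850 = -0.012469/0.013850 ≈ -0.9.

μ₀ = -0.9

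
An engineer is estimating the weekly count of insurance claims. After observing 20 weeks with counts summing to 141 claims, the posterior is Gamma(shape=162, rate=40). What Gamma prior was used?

Gamma(shape=21, rate=20)

Gamma–Poisson conjugacy: posterior shape = α + Σxᵢ, posterior rate = β + n.
So α = 162 − 141 = 21 and β = 40 − 20 = 20.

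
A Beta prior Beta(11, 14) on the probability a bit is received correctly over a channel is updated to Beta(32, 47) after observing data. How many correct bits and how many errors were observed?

Under Beta–binomial conjugacy the posterior parameters are (α+s, β+f).
Match parameters: s=32−11=21, f=47−14=33.

21 correct bits and 33 errors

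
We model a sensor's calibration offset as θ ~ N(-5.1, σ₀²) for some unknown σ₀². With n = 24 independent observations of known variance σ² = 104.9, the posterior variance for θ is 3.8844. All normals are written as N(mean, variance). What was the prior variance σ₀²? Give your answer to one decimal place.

σ₀² = 34.9

For the Normal–Normal model with known σ², precisions add: τ_n = τ₀ + n/σ².
So 1/σ₀² = 1/3.8844 − 24/104.9 = 0.257440 − 0.228789 = 0.028651.
Hence σ₀² = 1/0.028651 ≈ 34.9.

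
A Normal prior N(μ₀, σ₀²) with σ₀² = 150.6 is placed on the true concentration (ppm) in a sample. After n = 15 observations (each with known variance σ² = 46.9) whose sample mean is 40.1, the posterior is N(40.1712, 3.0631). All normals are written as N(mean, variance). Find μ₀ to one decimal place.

The posterior mean is a precision-weighted average: μ_n = (τ₀μ₀ + τ_data·x̄)/(τ₀+τ_data), with τ₀=1/σ₀² and τ_data=n/σ².
Here τ₀ = 1/150.6 = 0.006640 and τ_data = 15/46.9 = 0.319829, so τ_n = 0.326469.
Rearranging for μ₀: μ₀ = (μ_n·τ_n − τ_data·x̄)/τ₀ = (40.1712·0.326469 − 0.319829·40.1) / 0.006640 = 0.289509/0.006640 ≈ 43.6.

μ₀ = 43.6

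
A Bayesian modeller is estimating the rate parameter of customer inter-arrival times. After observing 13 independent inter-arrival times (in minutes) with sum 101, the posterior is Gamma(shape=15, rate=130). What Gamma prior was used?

Gamma–exponential conjugacy: posterior shape = α + n, posterior rate = β + Σtᵢ.
So α = 15 − 13 = 2 and β = 130 − 101 = 29.

Gamma(shape=2, rate=29)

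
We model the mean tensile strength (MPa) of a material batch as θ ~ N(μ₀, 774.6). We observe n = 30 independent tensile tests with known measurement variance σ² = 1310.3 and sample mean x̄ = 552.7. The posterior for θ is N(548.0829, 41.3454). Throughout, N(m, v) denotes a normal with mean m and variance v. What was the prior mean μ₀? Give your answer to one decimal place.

The posterior mean is a precision-weighted average: μ_n = (τ₀μ₀ + τ_data·x̄)/(τ₀+τ_data), with τ₀=1/σ₀² and τ_data=n/σ².
Here τ₀ = 1/774.6 = 0.001291 and τ_data = 30/1310.3 = 0.022896, so τ_n = 0.024187.
Rearranging for μ₀: μ₀ = (μ_n·τ_n − τ_data·x̄)/τ₀ = (548.0829·0.024187 − 0.022896·552.7) / 0.001291 = 0.601862/0.001291 ≈ 466.2.

μ₀ = 466.2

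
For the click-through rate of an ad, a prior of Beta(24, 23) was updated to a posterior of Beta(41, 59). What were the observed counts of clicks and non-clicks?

Under Beta–binomial conjugacy the posterior parameters are (α+s, β+f).
So s = 41 − 24 = 17 and f = 59 − 23 = 36.

17 clicks and 36 non-clicks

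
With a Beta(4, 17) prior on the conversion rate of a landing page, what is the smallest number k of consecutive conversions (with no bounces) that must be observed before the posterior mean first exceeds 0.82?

k = 74

After k conversions and 0 bounces the posterior is Beta(4+k, 17), with mean (4+k)/(4+17+k).
Set (4+k)/(21+k) > 0.82 and solve: k > (0.82·21 − 4)/(1 − 0.82) = 73.444.
The smallest integer exceeding 73.444 is 74.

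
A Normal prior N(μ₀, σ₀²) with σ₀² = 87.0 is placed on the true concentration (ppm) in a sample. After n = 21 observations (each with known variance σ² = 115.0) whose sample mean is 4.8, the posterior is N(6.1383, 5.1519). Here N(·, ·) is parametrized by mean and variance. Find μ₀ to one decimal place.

μ₀ = 27.4

The posterior mean is a precision-weighted average: μ_n = (τ₀μ₀ + τ_data·x̄)/(τ₀+τ_data), with τ₀=1/σ₀² and τ_data=n/σ².
Here τ₀ = 1/87.0 = 0.011494 and τ_data = 21/115.0 = 0.182609, so τ_n = 0.194103.
Rearranging for μ₀: μ₀ = (μ_n·τ_n − τ_data·x̄)/τ₀ = (6.1383·0.194103 − 0.182609·4.8) / 0.011494 = 0.314939/0.011494 ≈ 27.4.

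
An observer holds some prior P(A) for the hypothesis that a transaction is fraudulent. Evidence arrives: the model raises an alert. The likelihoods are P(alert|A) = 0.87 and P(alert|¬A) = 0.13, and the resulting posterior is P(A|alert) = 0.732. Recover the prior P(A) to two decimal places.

P(A) = 0.29

In odds form, posterior odds = prior odds × likelihood ratio, so prior odds = posterior odds ÷ LR.
Posterior odds = 0.732/(1−0.732) = 2.7313. LR = 0.87/0.13 = 6.6923.
Prior odds = 2.7313/6.6923 = 0.4081, so P(A) = 0.4081/(1+0.4081) ≈ 0.29.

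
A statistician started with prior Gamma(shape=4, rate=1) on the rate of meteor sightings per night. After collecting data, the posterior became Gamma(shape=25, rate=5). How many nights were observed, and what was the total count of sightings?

n = 4 nights with total 21 sightings

Gamma–Poisson conjugacy: posterior shape = α + Σxᵢ, posterior rate = β + n.
Matching: Σxᵢ = 25 − 4 = 21 and n = 5 − 1 = 4.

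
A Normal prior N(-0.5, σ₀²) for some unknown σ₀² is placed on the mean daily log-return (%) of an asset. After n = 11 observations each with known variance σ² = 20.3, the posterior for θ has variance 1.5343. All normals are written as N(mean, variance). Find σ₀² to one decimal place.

σ₀² = 9.1

For the Normal–Normal model with known σ², precisions add: τ_n = τ₀ + n/σ².
So 1/σ₀² = 1/1.5343 − 11/20.3 = 0.651763 − 0.541872 = 0.109891.
Hence σ₀² = 1/0.109891 ≈ 9.1.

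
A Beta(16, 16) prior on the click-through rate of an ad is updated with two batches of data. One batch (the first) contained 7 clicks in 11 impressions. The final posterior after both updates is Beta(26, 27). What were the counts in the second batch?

Sequential conjugate updates are equivalent to a single update on the pooled data, so total successes = posterior α − prior α and total failures = posterior β − prior β.
Total across both batches: 26−16=10 clicks, 27−16=11 non-clicks.
Subtract the first batch: 10−7=3 clicks and 11−4=7 non-clicks.

3 clicks and 7 non-clicks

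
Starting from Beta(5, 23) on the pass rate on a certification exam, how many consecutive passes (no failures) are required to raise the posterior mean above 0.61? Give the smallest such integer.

k = 31

After k passes and 0 failures the posterior is Beta(5+k, 23), with mean (5+k)/(5+23+k).
Set (5+k)/(28+k) > 0.61 and solve: k > (0.61·28 − 5)/(1 − 0.61) = 30.974.
The smallest integer exceeding 30.974 is 31, and checking k=31: (36)/(59) = 0.6102 > 0.61.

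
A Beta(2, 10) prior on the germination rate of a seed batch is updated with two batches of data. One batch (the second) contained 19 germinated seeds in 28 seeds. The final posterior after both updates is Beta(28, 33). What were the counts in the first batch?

Because Beta–binomial updating is additive in the counts, the combined data contributed (α_post−α_prior, β_post−β_prior) successes and failures.
Total across both batches: 28−2=26 germinated seeds, 33−10=23 non-germinating seeds.
Subtract the second batch: 26−19=7 germinated seeds and 23−9=14 non-germinating seeds.

7 germinated seeds and 14 non-germinating seeds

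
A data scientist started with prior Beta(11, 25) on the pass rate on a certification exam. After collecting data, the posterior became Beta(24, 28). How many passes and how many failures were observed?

13 passes and 3 failures

Beta is conjugate to the binomial likelihood: posterior = Beta(α+s, β+f).
Match parameters: s=24−11=13, f=28−25=3.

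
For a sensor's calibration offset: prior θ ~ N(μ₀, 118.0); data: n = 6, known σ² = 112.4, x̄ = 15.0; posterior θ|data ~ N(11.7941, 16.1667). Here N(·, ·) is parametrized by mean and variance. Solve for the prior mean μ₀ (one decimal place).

The posterior mean is a precision-weighted average: μ_n = (τ₀μ₀ + τ_data·x̄)/(τ₀+τ_data), with τ₀=1/σ₀² and τ_data=n/σ².
Here τ₀ = 1/118.0 = 0.008475 and τ_data = 6/112.4 = 0.053381, so τ_n = 0.061856.
Rearranging for μ₀: μ₀ = (μ_n·τ_n − τ_data·x̄)/τ₀ = (11.7941·0.061856 − 0.053381·15.0) / 0.008475 = -0.071179/0.008475 ≈ -8.4.

μ₀ = -8.4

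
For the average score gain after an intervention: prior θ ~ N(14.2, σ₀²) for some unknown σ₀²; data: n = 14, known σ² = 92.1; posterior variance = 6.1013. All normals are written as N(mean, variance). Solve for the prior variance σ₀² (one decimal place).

For the Normal–Normal model with known σ², precisions add: τ_n = τ₀ + n/σ².
So 1/σ₀² = 1/6.1013 − 14/92.1 = 0.163899 − 0.152009 = 0.011890.
Hence σ₀² = 1/0.011890 ≈ 84.1.

σ₀² = 84.1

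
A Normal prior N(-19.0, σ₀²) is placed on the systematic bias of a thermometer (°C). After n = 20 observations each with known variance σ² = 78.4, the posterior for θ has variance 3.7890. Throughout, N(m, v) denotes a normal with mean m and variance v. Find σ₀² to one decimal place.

Posterior precision equals prior precision plus data precision: 1/σ_n² = 1/σ₀² + n/σ².
So 1/σ₀² = 1/3.7890 − 20/78.4 = 0.263922 − 0.255102 = 0.008820.
Hence σ₀² = 1/0.008820 ≈ 113.4.

σ₀² = 113.4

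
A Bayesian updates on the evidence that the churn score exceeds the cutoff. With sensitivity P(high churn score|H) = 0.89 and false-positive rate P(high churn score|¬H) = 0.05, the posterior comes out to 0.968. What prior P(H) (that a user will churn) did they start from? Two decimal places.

P(H) = 0.63

Bayes' rule in odds form gives O(H|E) = O(H)·[P(E|H)/P(E|¬H)], hence O(H) = O(H|E)/LR.
Posterior odds = 0.968/(1−0.968) = 30.2500. LR = 0.89/0.05 = 17.8000.
Prior odds = 30.2500/17.8000 = 1.6994, so P(H) = 1.6994/(1+1.6994) ≈ 0.63.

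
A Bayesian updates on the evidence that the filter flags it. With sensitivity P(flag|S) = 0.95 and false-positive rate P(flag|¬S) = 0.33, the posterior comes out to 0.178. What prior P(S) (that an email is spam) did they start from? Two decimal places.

Bayes' rule in odds form gives O(S|E) = O(S)·[P(E|S)/P(E|¬S)], hence O(S) = O(S|E)/LR.
Posterior odds = 0.178/(1−0.178) = 0.2165. LR = 0.95/0.33 = 2.8788.
Prior odds = 0.2165/2.8788 = 0.0752, so P(S) = 0.0752/(1+0.0752) ≈ 0.07.

P(S) = 0.07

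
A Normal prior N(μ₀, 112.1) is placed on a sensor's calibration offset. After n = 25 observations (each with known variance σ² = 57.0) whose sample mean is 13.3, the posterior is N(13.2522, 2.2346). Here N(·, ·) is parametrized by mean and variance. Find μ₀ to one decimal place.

The posterior mean is a precision-weighted average: μ_n = (τ₀μ₀ + τ_data·x̄)/(τ₀+τ_data), with τ₀=1/σ₀² and τ_data=n/σ².
Here τ₀ = 1/112.1 = 0.008921 and τ_data = 25/57.0 = 0.438596, so τ_n = 0.447517.
Rearranging for μ₀: μ₀ = (μ_n·τ_n − τ_data·x̄)/τ₀ = (13.2522·0.447517 − 0.438596·13.3) / 0.008921 = 0.097258/0.008921 ≈ 10.9.

μ₀ = 10.9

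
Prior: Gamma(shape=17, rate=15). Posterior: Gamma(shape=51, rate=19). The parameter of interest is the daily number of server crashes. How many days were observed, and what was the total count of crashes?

A Gamma(α, β) prior (rate parametrization) on a Poisson rate with n observations summing to S gives posterior Gamma(α+S, β+n).
Matching: Σxᵢ = 51 − 17 = 34 and n = 19 − 15 = 4.

n = 4 days with total 34 crashes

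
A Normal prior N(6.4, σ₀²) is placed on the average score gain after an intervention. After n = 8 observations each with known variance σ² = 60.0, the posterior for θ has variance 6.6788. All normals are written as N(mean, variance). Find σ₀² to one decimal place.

For the Normal–Normal model with known σ², precisions add: τ_n = τ₀ + n/σ².
So 1/σ₀² = 1/6.6788 − 8/60.0 = 0.149727 − 0.133333 = 0.016394.
Hence σ₀² = 1/0.016394 ≈ 61.0.

σ₀² = 61.0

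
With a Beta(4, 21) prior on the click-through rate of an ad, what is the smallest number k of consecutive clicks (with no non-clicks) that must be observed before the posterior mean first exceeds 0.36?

After k clicks and 0 non-clicks the posterior is Beta(4+k, 21), with mean (4+k)/(4+21+k).
Set (4+k)/(25+k) > 0.36 and solve: k > (0.36·25 − 4)/(1 − 0.36) = 7.812.
The smallest integer exceeding 7.812 is 8.

k = 8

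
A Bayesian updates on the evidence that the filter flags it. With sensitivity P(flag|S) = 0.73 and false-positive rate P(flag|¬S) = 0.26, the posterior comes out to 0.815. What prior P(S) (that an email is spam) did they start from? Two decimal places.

Bayes' rule in odds form gives O(S|E) = O(S)·[P(E|S)/P(E|¬S)], hence O(S) = O(S|E)/LR.
Posterior odds = 0.815/(1−0.815) = 4.4054. LR = 0.73/0.26 = 2.8077.
Prior odds = 4.4054/2.8077 = 1.5690, so P(S) = 1.5690/(1+1.5690) ≈ 0.61.

P(S) = 0.61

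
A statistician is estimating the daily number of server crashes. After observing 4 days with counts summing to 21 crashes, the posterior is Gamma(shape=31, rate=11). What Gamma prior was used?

Gamma(shape=10, rate=7)

Gamma–Poisson conjugacy: posterior shape = α + Σxᵢ, posterior rate = β + n.
So α = 31 − 21 = 10 and β = 11 − 4 = 7.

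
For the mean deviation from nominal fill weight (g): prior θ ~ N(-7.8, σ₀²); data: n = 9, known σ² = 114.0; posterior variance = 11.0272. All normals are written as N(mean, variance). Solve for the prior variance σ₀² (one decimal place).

Posterior precision equals prior precision plus data precision: 1/σ_n² = 1/σ₀² + n/σ².
So 1/σ₀² = 1/11.0272 − 9/114.0 = 0.090685 − 0.078947 = 0.011738.
Hence σ₀² = 1/0.011738 ≈ 85.2.

σ₀² = 85.2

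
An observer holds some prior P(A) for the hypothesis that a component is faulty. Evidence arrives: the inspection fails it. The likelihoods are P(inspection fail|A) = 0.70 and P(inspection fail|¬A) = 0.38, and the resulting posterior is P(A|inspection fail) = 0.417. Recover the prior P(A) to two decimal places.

P(A) = 0.28

Bayes' rule in odds form gives O(A|E) = O(A)·[P(E|A)/P(E|¬A)], hence O(A) = O(A|E)/LR.
Posterior odds = 0.417/(1−0.417) = 0.7153. LR = 0.70/0.38 = 1.8421.
Prior odds = 0.7153/1.8421 = 0.3883, so P(A) = 0.3883/(1+0.3883) ≈ 0.28.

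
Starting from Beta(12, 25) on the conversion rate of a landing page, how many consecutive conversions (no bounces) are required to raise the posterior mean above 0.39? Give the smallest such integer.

After k conversions and 0 bounces the posterior is Beta(12+k, 25), with mean (12+k)/(12+25+k).
Set (12+k)/(37+k) > 0.39 and solve: k > (0.39·37 − 12)/(1 − 0.39) = 3.984.
The smallest integer exceeding 3.984 is 4, and checking k=4: (16)/(41) = 0.3902 > 0.39.

k = 4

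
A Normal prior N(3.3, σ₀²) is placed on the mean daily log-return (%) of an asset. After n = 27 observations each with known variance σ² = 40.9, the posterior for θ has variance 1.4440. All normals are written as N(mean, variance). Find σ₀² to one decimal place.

σ₀² = 30.9

Posterior precision equals prior precision plus data precision: 1/σ_n² = 1/σ₀² + n/σ².
So 1/σ₀² = 1/1.4440 − 27/40.9 = 0.692521 − 0.660147 = 0.032374.
Hence σ₀² = 1/0.032374 ≈ 30.9.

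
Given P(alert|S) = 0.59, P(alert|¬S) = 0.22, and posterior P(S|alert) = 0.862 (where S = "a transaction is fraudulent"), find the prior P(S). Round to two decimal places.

In odds form, posterior odds = prior odds × likelihood ratio, so prior odds = posterior odds ÷ LR.
Posterior odds = 0.862/(1−0.862) = 6.2464. LR = 0.59/0.22 = 2.6818.
Prior odds = 6.2464/2.6818 = 2.3292, so P(S) = 2.3292/(1+2.3292) ≈ 0.70.

P(S) = 0.70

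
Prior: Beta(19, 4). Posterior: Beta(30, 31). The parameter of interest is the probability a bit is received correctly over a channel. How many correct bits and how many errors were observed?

Under Beta–binomial conjugacy the posterior parameters are (α+s, β+f).
So s = 30 − 19 = 11 and f = 31 − 4 = 27.

11 correct bits and 27 errors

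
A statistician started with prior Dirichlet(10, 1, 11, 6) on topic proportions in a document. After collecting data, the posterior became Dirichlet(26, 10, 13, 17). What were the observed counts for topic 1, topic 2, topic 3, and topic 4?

For a Dirichlet(α) prior with multinomial counts c, the posterior is Dirichlet(α + c) componentwise.
Counts are posterior − prior componentwise: 26−10=16, 10−1=9, 13−11=2, 17−6=11.

counts (16, 9, 2, 11)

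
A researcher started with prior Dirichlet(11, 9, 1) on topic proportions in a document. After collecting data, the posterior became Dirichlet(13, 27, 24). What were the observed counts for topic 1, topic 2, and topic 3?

For a Dirichlet(α) prior with multinomial counts c, the posterior is Dirichlet(α + c) componentwise.
Counts are posterior − prior componentwise: 13−11=2, 27−9=18, 24−1=23.

counts (2, 18, 23)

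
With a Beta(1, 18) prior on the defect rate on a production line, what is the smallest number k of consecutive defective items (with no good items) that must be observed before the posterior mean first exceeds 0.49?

k = 17

After k defective items and 0 good items the posterior is Beta(1+k, 18), with mean (1+k)/(1+18+k).
Set (1+k)/(19+k) > 0.49 and solve: k > (0.49·19 − 1)/(1 − 0.49) = 16.294.
The smallest integer exceeding 16.294 is 17, and checking k=17: (18)/(36) = 0.5000 > 0.49.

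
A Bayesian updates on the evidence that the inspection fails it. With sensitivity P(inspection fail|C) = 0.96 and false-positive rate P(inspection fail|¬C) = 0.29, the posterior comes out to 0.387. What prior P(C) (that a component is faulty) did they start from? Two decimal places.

P(C) = 0.16

Bayes' rule in odds form gives O(C|E) = O(C)·[P(E|C)/P(E|¬C)], hence O(C) = O(C|E)/LR.
Posterior odds = 0.387/(1−0.387) = 0.6313. LR = 0.96/0.29 = 3.3103.
Prior odds = 0.6313/3.3103 = 0.1907, so P(C) = 0.1907/(1+0.1907) ≈ 0.16.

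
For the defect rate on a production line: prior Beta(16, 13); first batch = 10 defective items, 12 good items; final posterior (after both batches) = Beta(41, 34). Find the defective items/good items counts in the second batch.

Because Beta–binomial updating is additive in the counts, the combined data contributed (α_post−α_prior, β_post−β_prior) successes and failures.
Total across both batches: 41−16=25 defective items, 34−13=21 good items.
Subtract the first batch: 25−10=15 defective items and 21−12=9 good items.

15 defective items and 9 good items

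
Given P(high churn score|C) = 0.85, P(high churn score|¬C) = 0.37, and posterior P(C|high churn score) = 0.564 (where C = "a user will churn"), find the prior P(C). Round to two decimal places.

P(C) = 0.36

In odds form, posterior odds = prior odds × likelihood ratio, so prior odds = posterior odds ÷ LR.
Posterior odds = 0.564/(1−0.564) = 1.2936. LR = 0.85/0.37 = 2.2973.
Prior odds = 1.2936/2.2973 = 0.5631, so P(C) = 0.5631/(1+0.5631) ≈ 0.36.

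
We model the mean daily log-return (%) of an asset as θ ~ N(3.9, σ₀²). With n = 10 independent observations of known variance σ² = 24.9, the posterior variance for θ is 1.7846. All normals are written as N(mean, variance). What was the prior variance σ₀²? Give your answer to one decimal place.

σ₀² = 6.3

Posterior precision equals prior precision plus data precision: 1/σ_n² = 1/σ₀² + n/σ².
So 1/σ₀² = 1/1.7846 − 10/24.9 = 0.560350 − 0.401606 = 0.158744.
Hence σ₀² = 1/0.158744 ≈ 6.3.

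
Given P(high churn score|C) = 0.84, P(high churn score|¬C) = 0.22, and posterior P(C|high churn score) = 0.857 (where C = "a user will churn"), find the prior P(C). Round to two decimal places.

In odds form, posterior odds = prior odds × likelihood ratio, so prior odds = posterior odds ÷ LR.
Posterior odds = 0.857/(1−0.857) = 5.9930. LR = 0.84/0.22 = 3.8182.
Prior odds = 5.9930/3.8182 = 1.5696, so P(C) = 1.5696/(1+1.5696) ≈ 0.61.

P(C) = 0.61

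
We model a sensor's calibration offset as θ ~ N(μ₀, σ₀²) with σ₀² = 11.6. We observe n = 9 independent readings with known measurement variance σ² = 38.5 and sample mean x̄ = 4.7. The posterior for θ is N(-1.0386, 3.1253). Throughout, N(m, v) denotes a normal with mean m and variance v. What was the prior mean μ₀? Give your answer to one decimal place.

With known observation variance, the Normal–Normal posterior has precision τ_n = τ₀ + n/σ² and mean μ_n = (τ₀μ₀ + (n/σ²)x̄)/τ_n.
Here τ₀ = 1/11.6 = 0.086207 and τ_data = 9/38.5 = 0.233766, so τ_n = 0.319973.
Rearranging for μ₀: μ₀ = (μ_n·τ_n − τ_data·x̄)/τ₀ = (-1.0386·0.319973 − 0.233766·4.7) / 0.086207 = -1.431024/0.086207 ≈ -16.6.

μ₀ = -16.6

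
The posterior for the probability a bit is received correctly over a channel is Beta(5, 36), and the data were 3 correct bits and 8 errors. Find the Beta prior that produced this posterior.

Beta is conjugate to the binomial likelihood: posterior = Beta(α+s, β+f).
Subtract the data counts: 5−3=2, 36−8=28.

Beta(2, 28)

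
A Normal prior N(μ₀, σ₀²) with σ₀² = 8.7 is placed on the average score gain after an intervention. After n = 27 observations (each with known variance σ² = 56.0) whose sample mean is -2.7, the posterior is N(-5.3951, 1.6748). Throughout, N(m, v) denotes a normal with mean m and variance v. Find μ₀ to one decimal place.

μ₀ = -16.7

The posterior mean is a precision-weighted average: μ_n = (τ₀μ₀ + τ_data·x̄)/(τ₀+τ_data), with τ₀=1/σ₀² and τ_data=n/σ².
Here τ₀ = 1/8.7 = 0.114943 and τ_data = 27/56.0 = 0.482143, so τ_n = 0.597086.
Rearranging for μ₀: μ₀ = (μ_n·τ_n − τ_data·x̄)/τ₀ = (-5.3951·0.597086 − 0.482143·-2.7) / 0.114943 = -1.919553/0.114943 ≈ -16.7.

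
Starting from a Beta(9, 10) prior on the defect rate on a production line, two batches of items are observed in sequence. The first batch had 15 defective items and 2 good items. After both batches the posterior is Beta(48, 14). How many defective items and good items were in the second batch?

Because Beta–binomial updating is additive in the counts, the combined data contributed (α_post−α_prior, β_post−β_prior) successes and failures.
Total across both batches: 48−9=39 defective items, 14−10=4 good items.
Subtract the first batch: 39−15=24 defective items and 4−2=2 good items.

24 defective items and 2 good items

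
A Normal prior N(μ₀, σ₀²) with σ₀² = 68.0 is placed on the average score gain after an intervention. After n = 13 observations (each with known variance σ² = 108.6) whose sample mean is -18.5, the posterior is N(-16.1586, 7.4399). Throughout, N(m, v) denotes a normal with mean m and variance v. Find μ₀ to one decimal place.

With known observation variance, the Normal–Normal posterior has precision τ_n = τ₀ + n/σ² and mean μ_n = (τ₀μ₀ + (n/σ²)x̄)/τ_n.
Here τ₀ = 1/68.0 = 0.014706 and τ_data = 13/108.6 = 0.119705, so τ_n = 0.134411.
Rearranging for μ₀: μ₀ = (μ_n·τ_n − τ_data·x̄)/τ₀ = (-16.1586·0.134411 − 0.119705·-18.5) / 0.014706 = 0.042649/0.014706 ≈ 2.9.

μ₀ = 2.9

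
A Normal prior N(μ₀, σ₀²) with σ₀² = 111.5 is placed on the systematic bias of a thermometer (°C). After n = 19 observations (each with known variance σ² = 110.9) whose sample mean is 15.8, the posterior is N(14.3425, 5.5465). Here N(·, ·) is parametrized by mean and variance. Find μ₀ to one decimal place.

The posterior mean is a precision-weighted average: μ_n = (τ₀μ₀ + τ_data·x̄)/(τ₀+τ_data), with τ₀=1/σ₀² and τ_data=n/σ².
Here τ₀ = 1/111.5 = 0.008969 and τ_data = 19/110.9 = 0.171326, so τ_n = 0.180295.
Rearranging for μ₀: μ₀ = (μ_n·τ_n − τ_data·x̄)/τ₀ = (14.3425·0.180295 − 0.171326·15.8) / 0.008969 = -0.121070/0.008969 ≈ -13.5.

μ₀ = -13.5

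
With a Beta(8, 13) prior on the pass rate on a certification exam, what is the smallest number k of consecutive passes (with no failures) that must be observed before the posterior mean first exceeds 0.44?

k = 3

After k passes and 0 failures the posterior is Beta(8+k, 13), with mean (8+k)/(8+13+k).
Set (8+k)/(21+k) > 0.44 and solve: k > (0.44·21 − 8)/(1 − 0.44) = 2.214.
The smallest integer exceeding 2.214 is 3.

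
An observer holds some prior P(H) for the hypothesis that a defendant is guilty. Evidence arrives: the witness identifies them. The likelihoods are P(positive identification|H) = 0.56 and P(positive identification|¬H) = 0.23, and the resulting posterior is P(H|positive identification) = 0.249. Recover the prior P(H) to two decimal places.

Bayes' rule in odds form gives O(H|E) = O(H)·[P(E|H)/P(E|¬H)], hence O(H) = O(H|E)/LR.
Posterior odds = 0.249/(1−0.249) = 0.3316. LR = 0.56/0.23 = 2.4348.
Prior odds = 0.3316/2.4348 = 0.1362, so P(H) = 0.1362/(1+0.1362) ≈ 0.12.

P(H) = 0.12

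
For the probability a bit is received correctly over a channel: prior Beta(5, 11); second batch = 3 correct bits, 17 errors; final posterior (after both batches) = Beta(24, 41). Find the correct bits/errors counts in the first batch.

16 correct bits and 13 errors

Because Beta–binomial updating is additive in the counts, the combined data contributed (α_post−α_prior, β_post−β_prior) successes and failures.
Total across both batches: 24−5=19 correct bits, 41−11=30 errors.
Subtract the second batch: 19−3=16 correct bits and 30−17=13 errors.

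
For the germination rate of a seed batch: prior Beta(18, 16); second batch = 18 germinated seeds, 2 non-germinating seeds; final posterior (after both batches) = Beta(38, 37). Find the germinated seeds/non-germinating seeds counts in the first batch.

Because Beta–binomial updating is additive in the counts, the combined data contributed (α_post−α_prior, β_post−β_prior) successes and failures.
Total across both batches: 38−18=20 germinated seeds, 37−16=21 non-germinating seeds.
Subtract the second batch: 20−18=2 germinated seeds and 21−2=19 non-germinating seeds.

2 germinated seeds and 19 non-germinating seeds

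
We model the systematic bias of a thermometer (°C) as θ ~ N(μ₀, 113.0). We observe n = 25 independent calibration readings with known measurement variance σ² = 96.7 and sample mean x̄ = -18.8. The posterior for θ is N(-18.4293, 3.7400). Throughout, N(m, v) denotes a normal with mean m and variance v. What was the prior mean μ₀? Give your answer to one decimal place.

μ₀ = -7.6

The posterior mean is a precision-weighted average: μ_n = (τ₀μ₀ + τ_data·x̄)/(τ₀+τ_data), with τ₀=1/σ₀² and τ_data=n/σ².
Here τ₀ = 1/113.0 = 0.008850 and τ_data = 25/96.7 = 0.258532, so τ_n = 0.267382.
Rearranging for μ₀: μ₀ = (μ_n·τ_n − τ_data·x̄)/τ₀ = (-18.4293·0.267382 − 0.258532·-18.8) / 0.008850 = -0.067261/0.008850 ≈ -7.6.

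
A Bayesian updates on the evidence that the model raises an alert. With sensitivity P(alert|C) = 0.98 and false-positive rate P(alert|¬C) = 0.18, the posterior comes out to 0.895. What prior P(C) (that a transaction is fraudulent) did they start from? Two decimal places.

P(C) = 0.61

Bayes' rule in odds form gives O(C|E) = O(C)·[P(E|C)/P(E|¬C)], hence O(C) = O(C|E)/LR.
Posterior odds = 0.895/(1−0.895) = 8.5238. LR = 0.98/0.18 = 5.4444.
Prior odds = 8.5238/5.4444 = 1.5656, so P(C) = 1.5656/(1+1.5656) ≈ 0.61.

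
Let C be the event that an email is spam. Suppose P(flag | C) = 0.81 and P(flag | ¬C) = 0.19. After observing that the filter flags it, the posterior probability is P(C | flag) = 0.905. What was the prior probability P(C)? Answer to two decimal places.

P(C) = 0.69

In odds form, posterior odds = prior odds × likelihood ratio, so prior odds = posterior odds ÷ LR.
Posterior odds = 0.905/(1−0.905) = 9.5263. LR = 0.81/0.19 = 4.2632.
Prior odds = 9.5263/4.2632 = 2.2345, so P(C) = 2.2345/(1+2.2345) ≈ 0.69.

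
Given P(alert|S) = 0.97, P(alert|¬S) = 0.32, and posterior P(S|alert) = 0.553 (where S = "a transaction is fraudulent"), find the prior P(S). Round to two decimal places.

Bayes' rule in odds form gives O(S|E) = O(S)·[P(E|S)/P(E|¬S)], hence O(S) = O(S|E)/LR.
Posterior odds = 0.553/(1−0.553) = 1.2371. LR = 0.97/0.32 = 3.0312.
Prior odds = 1.2371/3.0312 = 0.4081, so P(S) = 0.4081/(1+0.4081) ≈ 0.29.

P(S) = 0.29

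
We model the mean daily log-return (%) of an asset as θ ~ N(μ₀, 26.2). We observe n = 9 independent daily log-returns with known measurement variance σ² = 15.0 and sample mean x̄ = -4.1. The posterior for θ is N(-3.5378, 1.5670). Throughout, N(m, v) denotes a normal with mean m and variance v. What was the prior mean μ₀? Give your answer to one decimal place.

The posterior mean is a precision-weighted average: μ_n = (τ₀μ₀ + τ_data·x̄)/(τ₀+τ_data), with τ₀=1/σ₀² and τ_data=n/σ².
Here τ₀ = 1/26.2 = 0.038168 and τ_data = 9/15.0 = 0.600000, so τ_n = 0.638168.
Rearranging for μ₀: μ₀ = (μ_n·τ_n − τ_data·x̄)/τ₀ = (-3.5378·0.638168 − 0.600000·-4.1) / 0.038168 = 0.202289/0.038168 ≈ 5.3.

μ₀ = 5.3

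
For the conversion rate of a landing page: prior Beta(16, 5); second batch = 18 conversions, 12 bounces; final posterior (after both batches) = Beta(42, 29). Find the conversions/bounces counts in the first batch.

8 conversions and 12 bounces

Sequential conjugate updates are equivalent to a single update on the pooled data, so total successes = posterior α − prior α and total failures = posterior β − prior β.
Total across both batches: 42−16=26 conversions, 29−5=24 bounces.
Subtract the second batch: 26−18=8 conversions and 24−12=12 bounces.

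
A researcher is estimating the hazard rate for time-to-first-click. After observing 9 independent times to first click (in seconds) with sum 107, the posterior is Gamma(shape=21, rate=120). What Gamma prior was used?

Gamma(shape=12, rate=13)

For an exponential likelihood with a Gamma(α, β) prior on the rate, n observations with total T give posterior Gamma(α+n, β+T).
So α = 21 − 9 = 12 and β = 120 − 107 = 13.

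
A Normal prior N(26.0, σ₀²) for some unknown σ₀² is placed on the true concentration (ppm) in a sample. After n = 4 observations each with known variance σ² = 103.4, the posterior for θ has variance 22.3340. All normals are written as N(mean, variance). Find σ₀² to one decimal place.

Posterior precision equals prior precision plus data precision: 1/σ_n² = 1/σ₀² + n/σ².
So 1/σ₀² = 1/22.3340 − 4/103.4 = 0.044775 − 0.038685 = 0.006090.
Hence σ₀² = 1/0.006090 ≈ 164.2.

σ₀² = 164.2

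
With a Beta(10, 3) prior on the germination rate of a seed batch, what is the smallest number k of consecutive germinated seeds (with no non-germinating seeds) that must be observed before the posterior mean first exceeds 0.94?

After k germinated seeds and 0 non-germinating seeds the posterior is Beta(10+k, 3), with mean (10+k)/(10+3+k).
Set (10+k)/(13+k) > 0.94 and solve: k > (0.94·13 − 10)/(1 − 0.94) = 37.000.
The smallest integer exceeding 37.000 is 38, and checking k=38: (48)/(51) = 0.9412 > 0.94.

k = 38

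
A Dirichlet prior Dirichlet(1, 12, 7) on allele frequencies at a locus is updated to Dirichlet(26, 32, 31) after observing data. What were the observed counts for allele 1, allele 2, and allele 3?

For a Dirichlet(α) prior with multinomial counts c, the posterior is Dirichlet(α + c) componentwise.
Counts are posterior − prior componentwise: 26−1=25, 32−12=20, 31−7=24.

counts (25, 20, 24)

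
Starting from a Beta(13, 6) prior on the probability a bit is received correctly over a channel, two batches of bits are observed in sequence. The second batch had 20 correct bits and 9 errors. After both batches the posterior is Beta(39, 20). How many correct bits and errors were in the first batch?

Sequential conjugate updates are equivalent to a single update on the pooled data, so total successes = posterior α − prior α and total failures = posterior β − prior β.
Total across both batches: 39−13=26 correct bits, 20−6=14 errors.
Subtract the second batch: 26−20=6 correct bits and 14−9=5 errors.

6 correct bits and 5 errors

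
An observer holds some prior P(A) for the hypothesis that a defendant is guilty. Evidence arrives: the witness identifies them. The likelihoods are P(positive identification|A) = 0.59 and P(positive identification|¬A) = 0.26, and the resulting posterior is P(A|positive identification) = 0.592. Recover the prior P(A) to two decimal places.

In odds form, posterior odds = prior odds × likelihood ratio, so prior odds = posterior odds ÷ LR.
Posterior odds = 0.592/(1−0.592) = 1.4510. LR = 0.59/0.26 = 2.2692.
Prior odds = 1.4510/2.2692 = 0.6394, so P(A) = 0.6394/(1+0.6394) ≈ 0.39.

P(A) = 0.39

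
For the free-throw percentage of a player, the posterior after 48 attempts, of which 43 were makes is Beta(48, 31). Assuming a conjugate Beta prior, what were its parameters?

Under Beta–binomial conjugacy the posterior parameters are (α+s, β+f).
Subtract the data counts: 48−43=5, 31−5=26.

Beta(5, 26)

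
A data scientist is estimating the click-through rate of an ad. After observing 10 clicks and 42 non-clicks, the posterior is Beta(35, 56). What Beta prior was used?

Beta(25, 14)

Under Beta–binomial conjugacy the posterior parameters are (a+s, b+f).
Subtract the data counts: 35−10=25, 56−42=14.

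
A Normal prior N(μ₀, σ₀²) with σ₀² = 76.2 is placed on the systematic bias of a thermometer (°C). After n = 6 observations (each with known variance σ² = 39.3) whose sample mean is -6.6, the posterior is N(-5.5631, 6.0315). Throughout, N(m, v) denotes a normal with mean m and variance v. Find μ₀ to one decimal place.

With known observation variance, the Normal–Normal posterior has precision τ_n = τ₀ + n/σ² and mean μ_n = (τ₀μ₀ + (n/σ²)x̄)/τ_n.
Here τ₀ = 1/76.2 = 0.013123 and τ_data = 6/39.3 = 0.152672, so τ_n = 0.165795.
Rearranging for μ₀: μ₀ = (μ_n·τ_n − τ_data·x̄)/τ₀ = (-5.5631·0.165795 − 0.152672·-6.6) / 0.013123 = 0.085301/0.013123 ≈ 6.5.

μ₀ = 6.5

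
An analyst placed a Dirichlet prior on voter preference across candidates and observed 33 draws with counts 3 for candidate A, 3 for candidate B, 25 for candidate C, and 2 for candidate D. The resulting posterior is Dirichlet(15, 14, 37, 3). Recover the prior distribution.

For a Dirichlet(α) prior with multinomial counts c, the posterior is Dirichlet(α + c) componentwise.
Subtract each count from the matching posterior parameter: 15−3=12, 14−3=11, 37−25=12, 3−2=1.

Dirichlet(12, 11, 12, 1)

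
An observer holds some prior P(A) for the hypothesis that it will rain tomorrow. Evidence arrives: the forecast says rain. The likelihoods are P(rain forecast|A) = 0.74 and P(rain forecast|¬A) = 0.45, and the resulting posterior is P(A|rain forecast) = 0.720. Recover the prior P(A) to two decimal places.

In odds form, posterior odds = prior odds × likelihood ratio, so prior odds = posterior odds ÷ LR.
Posterior odds = 0.720/(1−0.720) = 2.5714. LR = 0.74/0.45 = 1.6444.
Prior odds = 2.5714/1.6444 = 1.5637, so P(A) = 1.5637/(1+1.5637) ≈ 0.61.

P(A) = 0.61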